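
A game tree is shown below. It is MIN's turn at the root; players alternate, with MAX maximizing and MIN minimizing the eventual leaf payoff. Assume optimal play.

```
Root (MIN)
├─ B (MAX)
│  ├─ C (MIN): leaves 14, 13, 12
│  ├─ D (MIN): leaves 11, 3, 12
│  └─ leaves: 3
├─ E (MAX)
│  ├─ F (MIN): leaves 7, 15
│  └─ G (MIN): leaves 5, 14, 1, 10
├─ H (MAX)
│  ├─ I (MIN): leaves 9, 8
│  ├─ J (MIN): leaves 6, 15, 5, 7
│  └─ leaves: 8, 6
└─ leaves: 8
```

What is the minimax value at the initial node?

C (MIN): min(14, 13, 12) = 12
D (MIN): min(11, 3, 12) = 3
B (MAX): max(12, 3, 3) = 12
F (MIN): min(7, 15) = 7
G (MIN): min(5, 14, 1, 10) = 1
E (MAX): max(7, 1) = 7
I (MIN): min(9, 8) = 8
J (MIN): min(6, 15, 5, 7) = 5
H (MAX): max(8, 5, 8, 6) = 8
Root (MIN): min(12, 7, 8, 8) = 7

7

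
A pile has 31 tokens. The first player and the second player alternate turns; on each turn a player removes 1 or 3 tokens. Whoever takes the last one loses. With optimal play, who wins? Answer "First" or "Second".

Compute winning (W) and losing (L) positions by backward induction:
i:   0  1  2  3  4  5  6  7  8  9 10 11 12 13 14 15 16 17 18 19 20 21 22 23 24 25 26 27 28 29 30 31
     W  L  W  L  W  L  W  L  W  L  W  L  W  L  W  L  W  L  W  L  W  L  W  L  W  L  W  L  W  L  W  L
Position 31 is L, so the second player wins.

Second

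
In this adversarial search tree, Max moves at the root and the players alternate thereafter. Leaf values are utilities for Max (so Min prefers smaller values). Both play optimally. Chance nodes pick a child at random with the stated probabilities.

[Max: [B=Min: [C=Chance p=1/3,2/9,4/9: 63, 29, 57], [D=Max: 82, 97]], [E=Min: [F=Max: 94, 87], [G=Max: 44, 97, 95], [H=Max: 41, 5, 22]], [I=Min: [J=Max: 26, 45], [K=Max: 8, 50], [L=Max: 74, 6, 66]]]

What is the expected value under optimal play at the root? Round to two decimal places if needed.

52.78

C (Chance): 1/3·63 + 2/9·29 + 4/9·57 = 52.78
D (Max): max(82, 97) = 97
B (Min): min(52.78, 97) = 52.78
F (Max): max(94, 87) = 94
G (Max): max(44, 97, 95) = 97
H (Max): max(41, 5, 22) = 41
E (Min): min(94, 97, 41) = 41
J (Max): max(26, 45) = 45
K (Max): max(8, 50) = 50
L (Max): max(74, 6, 66) = 74
I (Min): min(45, 50, 74) = 45
Root (Max): max(52.78, 41, 45) = 52.78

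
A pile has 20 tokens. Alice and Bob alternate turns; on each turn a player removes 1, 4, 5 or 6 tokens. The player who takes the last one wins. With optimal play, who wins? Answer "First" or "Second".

Second

Compute winning (W) and losing (L) positions by backward induction:
i:   0  1  2  3  4  5  6  7  8  9 10 11 12 13 14 15 16 17 18 19 20
     L  W  L  W  W  W  W  W  W  L  W  L  W  W  W  W  W  W  L  W  L
Position 20 is L, so the second player wins.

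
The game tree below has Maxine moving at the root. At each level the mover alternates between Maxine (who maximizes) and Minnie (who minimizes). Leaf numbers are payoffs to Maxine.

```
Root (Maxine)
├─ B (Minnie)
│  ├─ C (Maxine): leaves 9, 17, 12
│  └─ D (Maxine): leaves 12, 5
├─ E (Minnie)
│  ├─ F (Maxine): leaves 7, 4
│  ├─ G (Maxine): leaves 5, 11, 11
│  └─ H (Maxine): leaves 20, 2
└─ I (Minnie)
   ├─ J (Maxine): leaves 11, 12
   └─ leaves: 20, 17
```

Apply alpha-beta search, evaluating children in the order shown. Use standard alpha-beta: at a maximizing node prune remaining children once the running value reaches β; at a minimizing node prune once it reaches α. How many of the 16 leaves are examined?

C [α=-∞,β=+∞]: v=17
D [α=-∞,β=17]: v=12
B [α=-∞,β=+∞]: v=12
F [α=12,β=+∞]: v=7
E [α=12,β=+∞]: v=7 after child 1 ≤ α → α-cutoff, skip 2
J [α=12,β=+∞]: v=12
I [α=12,β=+∞]: v=12 after child 1 ≤ α → α-cutoff, skip 2
Root [α=-∞,β=+∞]: v=12
Leaves evaluated: 9 of 16.

9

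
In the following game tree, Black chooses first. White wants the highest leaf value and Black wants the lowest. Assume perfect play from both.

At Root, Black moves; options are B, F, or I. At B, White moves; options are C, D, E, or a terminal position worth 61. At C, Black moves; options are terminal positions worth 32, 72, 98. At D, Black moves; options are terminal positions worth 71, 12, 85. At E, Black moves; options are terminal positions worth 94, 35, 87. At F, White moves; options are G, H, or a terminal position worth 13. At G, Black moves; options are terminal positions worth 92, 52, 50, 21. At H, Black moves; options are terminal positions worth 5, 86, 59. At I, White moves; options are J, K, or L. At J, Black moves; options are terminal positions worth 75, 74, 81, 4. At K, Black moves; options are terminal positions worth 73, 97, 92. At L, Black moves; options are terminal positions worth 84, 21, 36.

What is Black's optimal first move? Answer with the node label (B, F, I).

F

C (Black): min(32, 72, 98) = 32
D (Black): min(71, 12, 85) = 12
E (Black): min(94, 35, 87) = 35
B (White): max(32, 12, 35, 61) = 61
G (Black): min(92, 52, 50, 21) = 21
H (Black): min(5, 86, 59) = 5
F (White): max(21, 5, 13) = 21
J (Black): min(75, 74, 81, 4) = 4
K (Black): min(73, 97, 92) = 73
L (Black): min(84, 21, 36) = 21
I (White): max(4, 73, 21) = 73
Root (Black): min(61, 21, 73) = 21
Black picks the child with the lowest value: F (value 21).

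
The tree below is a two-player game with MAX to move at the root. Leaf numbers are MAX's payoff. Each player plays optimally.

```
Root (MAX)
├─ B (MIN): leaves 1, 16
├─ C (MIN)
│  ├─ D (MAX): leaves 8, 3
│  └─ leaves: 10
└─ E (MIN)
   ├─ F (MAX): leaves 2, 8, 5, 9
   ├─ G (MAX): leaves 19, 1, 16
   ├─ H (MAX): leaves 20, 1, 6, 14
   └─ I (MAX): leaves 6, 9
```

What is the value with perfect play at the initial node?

9

B (MIN): min(1, 16) = 1
D (MAX): max(8, 3) = 8
C (MIN): min(8, 10) = 8
F (MAX): max(2, 8, 5, 9) = 9
G (MAX): max(19, 1, 16) = 19
H (MAX): max(20, 1, 6, 14) = 20
I (MAX): max(6, 9) = 9
E (MIN): min(9, 19, 20, 9) = 9
Root (MAX): max(1, 8, 9) = 9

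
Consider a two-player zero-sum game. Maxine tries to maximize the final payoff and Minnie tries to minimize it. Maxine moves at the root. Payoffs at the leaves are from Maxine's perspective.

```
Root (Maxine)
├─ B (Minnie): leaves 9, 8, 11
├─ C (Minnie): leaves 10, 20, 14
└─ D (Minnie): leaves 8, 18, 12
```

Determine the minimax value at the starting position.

10

B (Minnie): min(9, 8, 11) = 8
C (Minnie): min(10, 20, 14) = 10
D (Minnie): min(8, 18, 12) = 8
Root (Maxine): max(8, 10, 8) = 10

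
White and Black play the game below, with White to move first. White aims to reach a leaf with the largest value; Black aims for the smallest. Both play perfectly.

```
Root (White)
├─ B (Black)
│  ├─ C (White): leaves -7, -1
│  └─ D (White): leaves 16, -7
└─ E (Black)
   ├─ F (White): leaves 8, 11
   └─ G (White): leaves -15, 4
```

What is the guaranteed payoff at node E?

4

F: max(8, 11) = 11
G: max(-15, 4) = 4
E: min(11, 4) = 4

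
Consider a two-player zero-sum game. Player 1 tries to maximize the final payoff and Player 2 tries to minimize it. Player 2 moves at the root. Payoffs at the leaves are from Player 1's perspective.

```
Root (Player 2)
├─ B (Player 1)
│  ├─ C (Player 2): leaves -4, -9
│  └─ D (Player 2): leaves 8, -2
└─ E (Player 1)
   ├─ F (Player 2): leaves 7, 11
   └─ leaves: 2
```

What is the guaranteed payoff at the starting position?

-2

C (Player 2): min(-4, -9) = -9
D (Player 2): min(8, -2) = -2
B (Player 1): max(-9, -2) = -2
F (Player 2): min(7, 11) = 7
E (Player 1): max(7, 2) = 7
Root (Player 2): min(-2, 7) = -2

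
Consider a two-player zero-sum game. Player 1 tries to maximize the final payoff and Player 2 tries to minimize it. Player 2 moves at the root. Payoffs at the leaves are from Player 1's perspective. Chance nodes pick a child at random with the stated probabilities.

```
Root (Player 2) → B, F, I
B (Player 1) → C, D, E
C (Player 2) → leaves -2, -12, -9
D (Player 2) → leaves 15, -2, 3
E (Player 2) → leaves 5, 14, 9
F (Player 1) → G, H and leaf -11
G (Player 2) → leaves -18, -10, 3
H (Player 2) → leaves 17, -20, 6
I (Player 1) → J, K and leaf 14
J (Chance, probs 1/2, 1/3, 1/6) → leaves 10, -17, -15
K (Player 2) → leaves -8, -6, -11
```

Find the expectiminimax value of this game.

C (Player 2): min(-2, -12, -9) = -12
D (Player 2): min(15, -2, 3) = -2
E (Player 2): min(5, 14, 9) = 5
B (Player 1): max(-12, -2, 5) = 5
G (Player 2): min(-18, -10, 3) = -18
H (Player 2): min(17, -20, 6) = -20
F (Player 1): max(-18, -20, -11) = -11
J (Chance): 1/2·10 + 1/3·-17 + 1/6·-15 = -3.17
K (Player 2): min(-8, -6, -11) = -11
I (Player 1): max(-3.17, -11, 14) = 14
Root (Player 2): min(5, -11, 14) = -11

-11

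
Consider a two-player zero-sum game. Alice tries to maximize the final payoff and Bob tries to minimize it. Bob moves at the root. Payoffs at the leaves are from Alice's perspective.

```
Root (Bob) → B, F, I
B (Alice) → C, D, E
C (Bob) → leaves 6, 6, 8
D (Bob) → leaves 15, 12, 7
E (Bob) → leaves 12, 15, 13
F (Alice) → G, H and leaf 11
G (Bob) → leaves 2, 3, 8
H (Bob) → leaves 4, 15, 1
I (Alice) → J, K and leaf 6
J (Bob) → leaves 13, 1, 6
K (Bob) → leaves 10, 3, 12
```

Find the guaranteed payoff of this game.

6

C (Bob): min(6, 6, 8) = 6
D (Bob): min(15, 12, 7) = 7
E (Bob): min(12, 15, 13) = 12
B (Alice): max(6, 7, 12) = 12
G (Bob): min(2, 3, 8) = 2
H (Bob): min(4, 15, 1) = 1
F (Alice): max(2, 1, 11) = 11
J (Bob): min(13, 1, 6) = 1
K (Bob): min(10, 3, 12) = 3
I (Alice): max(1, 3, 6) = 6
Root (Bob): min(12, 11, 6) = 6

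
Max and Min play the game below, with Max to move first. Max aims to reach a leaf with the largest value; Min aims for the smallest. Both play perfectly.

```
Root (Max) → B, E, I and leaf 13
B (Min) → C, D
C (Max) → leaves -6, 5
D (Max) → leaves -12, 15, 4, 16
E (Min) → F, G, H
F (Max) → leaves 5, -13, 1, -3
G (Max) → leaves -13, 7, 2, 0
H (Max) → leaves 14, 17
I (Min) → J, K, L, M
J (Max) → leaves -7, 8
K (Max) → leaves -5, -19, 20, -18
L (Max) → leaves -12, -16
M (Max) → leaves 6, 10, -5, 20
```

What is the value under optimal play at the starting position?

13

C (Max): max(-6, 5) = 5
D (Max): max(-12, 15, 4, 16) = 16
B (Min): min(5, 16) = 5
F (Max): max(5, -13, 1, -3) = 5
G (Max): max(-13, 7, 2, 0) = 7
H (Max): max(14, 17) = 17
E (Min): min(5, 7, 17) = 5
J (Max): max(-7, 8) = 8
K (Max): max(-5, -19, 20, -18) = 20
L (Max): max(-12, -16) = -12
M (Max): max(6, 10, -5, 20) = 20
I (Min): min(8, 20, -12, 20) = -12
Root (Max): max(5, 5, -12, 13) = 13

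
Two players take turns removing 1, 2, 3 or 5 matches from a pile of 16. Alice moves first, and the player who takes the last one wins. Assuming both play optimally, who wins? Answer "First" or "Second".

Second

Compute winning (W) and losing (L) positions by backward induction:
i:   0  1  2  3  4  5  6  7  8  9 10 11 12 13 14 15 16
     L  W  W  W  L  W  W  W  L  W  W  W  L  W  W  W  L
Position 16 is L, so the second player wins.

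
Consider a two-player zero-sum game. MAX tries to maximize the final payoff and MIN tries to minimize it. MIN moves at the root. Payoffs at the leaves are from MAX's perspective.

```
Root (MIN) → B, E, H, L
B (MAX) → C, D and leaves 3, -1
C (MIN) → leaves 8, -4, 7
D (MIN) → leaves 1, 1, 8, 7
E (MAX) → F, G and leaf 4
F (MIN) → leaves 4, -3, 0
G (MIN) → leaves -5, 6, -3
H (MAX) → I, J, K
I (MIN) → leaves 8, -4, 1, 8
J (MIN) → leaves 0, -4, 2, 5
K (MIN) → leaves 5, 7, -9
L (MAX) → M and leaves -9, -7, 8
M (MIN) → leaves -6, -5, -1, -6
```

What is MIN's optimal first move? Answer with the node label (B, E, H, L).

H

C (MIN): min(8, -4, 7) = -4
D (MIN): min(1, 1, 8, 7) = 1
B (MAX): max(-4, 1, 3, -1) = 3
F (MIN): min(4, -3, 0) = -3
G (MIN): min(-5, 6, -3) = -5
E (MAX): max(-3, -5, 4) = 4
I (MIN): min(8, -4, 1, 8) = -4
J (MIN): min(0, -4, 2, 5) = -4
K (MIN): min(5, 7, -9) = -9
H (MAX): max(-4, -4, -9) = -4
M (MIN): min(-6, -5, -1, -6) = -6
L (MAX): max(-6, -9, -7, 8) = 8
Root (MIN): min(3, 4, -4, 8) = -4
MIN picks the child with the lowest value: H (value -4).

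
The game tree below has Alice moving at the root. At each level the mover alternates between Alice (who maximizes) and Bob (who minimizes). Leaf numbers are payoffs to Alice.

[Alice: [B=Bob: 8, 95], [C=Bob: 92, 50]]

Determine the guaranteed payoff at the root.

B (Bob): min(8, 95) = 8
C (Bob): min(92, 50) = 50
Root (Alice): max(8, 50) = 50

50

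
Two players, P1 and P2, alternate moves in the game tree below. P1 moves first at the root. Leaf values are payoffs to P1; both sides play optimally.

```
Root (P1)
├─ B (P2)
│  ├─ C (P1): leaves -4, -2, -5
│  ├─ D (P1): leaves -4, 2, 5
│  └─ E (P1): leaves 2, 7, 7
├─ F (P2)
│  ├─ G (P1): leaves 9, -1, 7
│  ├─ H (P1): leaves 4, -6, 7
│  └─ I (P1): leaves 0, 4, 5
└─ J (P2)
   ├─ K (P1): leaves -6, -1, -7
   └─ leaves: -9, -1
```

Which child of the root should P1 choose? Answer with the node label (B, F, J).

C (P1): max(-4, -2, -5) = -2
D (P1): max(-4, 2, 5) = 5
E (P1): max(2, 7, 7) = 7
B (P2): min(-2, 5, 7) = -2
G (P1): max(9, -1, 7) = 9
H (P1): max(4, -6, 7) = 7
I (P1): max(0, 4, 5) = 5
F (P2): min(9, 7, 5) = 5
K (P1): max(-6, -1, -7) = -1
J (P2): min(-1, -9, -1) = -9
Root (P1): max(-2, 5, -9) = 5
P1 picks the child with the highest value: F (value 5).

F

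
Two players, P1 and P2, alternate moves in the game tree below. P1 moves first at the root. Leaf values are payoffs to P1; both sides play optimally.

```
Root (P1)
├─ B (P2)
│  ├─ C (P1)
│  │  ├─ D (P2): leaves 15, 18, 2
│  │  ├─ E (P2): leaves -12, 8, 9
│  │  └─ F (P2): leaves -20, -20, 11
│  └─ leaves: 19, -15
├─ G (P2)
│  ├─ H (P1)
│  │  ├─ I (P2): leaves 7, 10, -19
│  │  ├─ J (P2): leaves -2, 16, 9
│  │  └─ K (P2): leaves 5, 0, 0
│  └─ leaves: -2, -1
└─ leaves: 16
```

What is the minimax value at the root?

16

D (P2): min(15, 18, 2) = 2
E (P2): min(-12, 8, 9) = -12
F (P2): min(-20, -20, 11) = -20
C (P1): max(2, -12, -20) = 2
B (P2): min(2, 19, -15) = -15
I (P2): min(7, 10, -19) = -19
J (P2): min(-2, 16, 9) = -2
K (P2): min(5, 0, 0) = 0
H (P1): max(-19, -2, 0) = 0
G (P2): min(0, -2, -1) = -2
Root (P1): max(-15, -2, 16) = 16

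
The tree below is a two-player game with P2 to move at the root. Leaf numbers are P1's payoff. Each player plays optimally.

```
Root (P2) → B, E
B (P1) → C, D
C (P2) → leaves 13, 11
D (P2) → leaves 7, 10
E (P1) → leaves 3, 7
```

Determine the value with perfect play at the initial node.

C (P2): min(13, 11) = 11
D (P2): min(7, 10) = 7
B (P1): max(11, 7) = 11
E (P1): max(3, 7) = 7
Root (P2): min(11, 7) = 7

7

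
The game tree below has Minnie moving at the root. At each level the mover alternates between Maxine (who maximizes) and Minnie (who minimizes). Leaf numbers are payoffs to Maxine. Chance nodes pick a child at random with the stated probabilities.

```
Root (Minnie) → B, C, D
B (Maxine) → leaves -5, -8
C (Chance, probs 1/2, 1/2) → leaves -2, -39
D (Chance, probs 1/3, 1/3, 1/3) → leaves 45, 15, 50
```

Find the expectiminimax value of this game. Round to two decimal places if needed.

-20.5

B (Maxine): max(-5, -8) = -5
C (Chance): 1/2·-2 + 1/2·-39 = -20.5
D (Chance): 1/3·45 + 1/3·15 + 1/3·50 = 36.67
Root (Minnie): min(-5, -20.5, 36.67) = -20.5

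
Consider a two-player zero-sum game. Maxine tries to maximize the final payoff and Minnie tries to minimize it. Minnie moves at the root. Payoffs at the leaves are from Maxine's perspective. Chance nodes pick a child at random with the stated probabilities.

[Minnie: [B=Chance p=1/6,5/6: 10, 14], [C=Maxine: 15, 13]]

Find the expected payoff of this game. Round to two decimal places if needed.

13.33

B (Chance): 1/6·10 + 5/6·14 = 13.33
C (Maxine): max(15, 13) = 15
Root (Minnie): min(13.33, 15) = 13.33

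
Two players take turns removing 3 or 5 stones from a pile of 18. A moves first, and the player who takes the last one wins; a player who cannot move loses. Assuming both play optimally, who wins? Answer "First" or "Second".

Second

Mark each pile size as W (mover wins) or L (mover loses):
i:   0  1  2  3  4  5  6  7  8  9 10 11 12 13 14 15 16 17 18
     L  L  L  W  W  W  W  W  L  L  L  W  W  W  W  W  L  L  L
Position 18 is L, so the second player wins.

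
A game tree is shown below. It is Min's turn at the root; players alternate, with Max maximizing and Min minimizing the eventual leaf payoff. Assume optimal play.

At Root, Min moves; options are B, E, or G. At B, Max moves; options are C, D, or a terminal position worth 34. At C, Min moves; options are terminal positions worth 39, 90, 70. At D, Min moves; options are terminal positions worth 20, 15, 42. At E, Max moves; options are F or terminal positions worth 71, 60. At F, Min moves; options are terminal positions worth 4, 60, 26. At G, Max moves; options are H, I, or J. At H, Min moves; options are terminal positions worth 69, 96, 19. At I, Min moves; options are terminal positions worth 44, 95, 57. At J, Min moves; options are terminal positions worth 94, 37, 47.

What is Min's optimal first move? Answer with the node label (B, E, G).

C (Min): min(39, 90, 70) = 39
D (Min): min(20, 15, 42) = 15
B (Max): max(39, 15, 34) = 39
F (Min): min(4, 60, 26) = 4
E (Max): max(4, 71, 60) = 71
H (Min): min(69, 96, 19) = 19
I (Min): min(44, 95, 57) = 44
J (Min): min(94, 37, 47) = 37
G (Max): max(19, 44, 37) = 44
Root (Min): min(39, 71, 44) = 39
Min picks the child with the lowest value: B (value 39).

B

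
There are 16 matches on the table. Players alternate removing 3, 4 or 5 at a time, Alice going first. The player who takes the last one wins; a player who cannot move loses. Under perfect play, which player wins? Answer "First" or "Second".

Second

Compute winning (W) and losing (L) positions by backward induction:
i:   0  1  2  3  4  5  6  7  8  9 10 11 12 13 14 15 16
     L  L  L  W  W  W  W  W  L  L  L  W  W  W  W  W  L
Position 16 is L, so the second player wins.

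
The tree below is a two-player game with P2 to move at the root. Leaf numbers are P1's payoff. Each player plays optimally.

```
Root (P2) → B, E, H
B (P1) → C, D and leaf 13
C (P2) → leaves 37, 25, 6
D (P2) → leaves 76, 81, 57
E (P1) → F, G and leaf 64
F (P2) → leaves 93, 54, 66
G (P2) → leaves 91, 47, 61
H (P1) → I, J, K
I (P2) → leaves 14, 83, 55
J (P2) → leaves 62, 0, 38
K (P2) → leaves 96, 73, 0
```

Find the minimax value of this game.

C (P2): min(37, 25, 6) = 6
D (P2): min(76, 81, 57) = 57
B (P1): max(6, 57, 13) = 57
F (P2): min(93, 54, 66) = 54
G (P2): min(91, 47, 61) = 47
E (P1): max(54, 47, 64) = 64
I (P2): min(14, 83, 55) = 14
J (P2): min(62, 0, 38) = 0
K (P2): min(96, 73, 0) = 0
H (P1): max(14, 0, 0) = 14
Root (P2): min(57, 64, 14) = 14

14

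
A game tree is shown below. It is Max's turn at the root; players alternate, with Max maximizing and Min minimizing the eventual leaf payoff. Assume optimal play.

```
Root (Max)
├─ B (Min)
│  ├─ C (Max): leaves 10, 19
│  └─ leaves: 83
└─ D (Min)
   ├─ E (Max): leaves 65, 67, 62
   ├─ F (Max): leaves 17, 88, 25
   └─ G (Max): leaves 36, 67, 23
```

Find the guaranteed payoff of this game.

C (Max): max(10, 19) = 19
B (Min): min(19, 83) = 19
E (Max): max(65, 67, 62) = 67
F (Max): max(17, 88, 25) = 88
G (Max): max(36, 67, 23) = 67
D (Min): min(67, 88, 67) = 67
Root (Max): max(19, 67) = 67

67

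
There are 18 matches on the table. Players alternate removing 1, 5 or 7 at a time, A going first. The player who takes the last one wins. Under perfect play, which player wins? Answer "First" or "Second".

Second

i:   0  1  2  3  4  5  6  7  8  9 10 11 12 13 14 15 16 17 18
     L  W  L  W  L  W  L  W  L  W  L  W  L  W  L  W  L  W  L
Position 18 is L, so the second player wins.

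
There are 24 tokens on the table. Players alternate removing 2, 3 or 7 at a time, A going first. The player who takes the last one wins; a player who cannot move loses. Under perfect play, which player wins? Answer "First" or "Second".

First

Mark each pile size as W (mover wins) or L (mover loses):
i:   0  1  2  3  4  5  6  7  8  9 10 11 12 13 14 15 16 17 18 19 20 21 22 23 24
     L  L  W  W  W  L  L  W  W  W  L  L  W  W  W  L  L  W  W  W  L  L  W  W  W
Position 24 is W, so the first player wins.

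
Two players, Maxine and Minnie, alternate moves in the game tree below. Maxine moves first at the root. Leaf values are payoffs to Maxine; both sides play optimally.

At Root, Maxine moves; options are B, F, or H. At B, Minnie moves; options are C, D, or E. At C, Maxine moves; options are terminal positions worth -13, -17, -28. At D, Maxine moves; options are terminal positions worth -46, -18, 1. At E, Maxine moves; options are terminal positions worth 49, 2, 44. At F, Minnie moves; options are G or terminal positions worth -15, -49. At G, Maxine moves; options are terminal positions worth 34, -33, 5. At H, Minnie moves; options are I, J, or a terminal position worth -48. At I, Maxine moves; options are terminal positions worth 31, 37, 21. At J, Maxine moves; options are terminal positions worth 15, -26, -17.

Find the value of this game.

-13

C (Maxine): max(-13, -17, -28) = -13
D (Maxine): max(-46, -18, 1) = 1
E (Maxine): max(49, 2, 44) = 49
B (Minnie): min(-13, 1, 49) = -13
G (Maxine): max(34, -33, 5) = 34
F (Minnie): min(34, -15, -49) = -49
I (Maxine): max(31, 37, 21) = 37
J (Maxine): max(15, -26, -17) = 15
H (Minnie): min(37, 15, -48) = -48
Root (Maxine): max(-13, -49, -48) = -13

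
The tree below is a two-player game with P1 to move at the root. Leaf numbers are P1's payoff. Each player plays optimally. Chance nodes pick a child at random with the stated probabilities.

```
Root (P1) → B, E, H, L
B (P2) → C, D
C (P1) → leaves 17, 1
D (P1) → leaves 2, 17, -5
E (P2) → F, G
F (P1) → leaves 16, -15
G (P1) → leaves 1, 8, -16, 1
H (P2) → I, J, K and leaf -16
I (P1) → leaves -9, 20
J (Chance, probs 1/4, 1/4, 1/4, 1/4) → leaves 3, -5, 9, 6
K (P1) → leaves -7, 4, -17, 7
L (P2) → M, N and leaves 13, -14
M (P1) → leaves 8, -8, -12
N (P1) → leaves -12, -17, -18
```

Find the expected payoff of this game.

C (P1): max(17, 1) = 17
D (P1): max(2, 17, -5) = 17
B (P2): min(17, 17) = 17
F (P1): max(16, -15) = 16
G (P1): max(1, 8, -16, 1) = 8
E (P2): min(16, 8) = 8
I (P1): max(-9, 20) = 20
J (Chance): 1/4·3 + 1/4·-5 + 1/4·9 + 1/4·6 = 3.25
K (P1): max(-7, 4, -17, 7) = 7
H (P2): min(20, 3.25, 7, -16) = -16
M (P1): max(8, -8, -12) = 8
N (P1): max(-12, -17, -18) = -12
L (P2): min(8, -12, 13, -14) = -14
Root (P1): max(17, 8, -16, -14) = 17

17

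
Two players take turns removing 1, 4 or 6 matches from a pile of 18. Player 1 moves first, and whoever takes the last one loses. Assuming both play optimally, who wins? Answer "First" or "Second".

Second

W/L table (W = player to move can force a win):
i:   0  1  2  3  4  5  6  7  8  9 10 11 12 13 14 15 16 17 18
     W  L  W  L  W  W  L  W  L  W  W  L  W  L  W  W  L  W  L
Position 18 is L, so the second player wins.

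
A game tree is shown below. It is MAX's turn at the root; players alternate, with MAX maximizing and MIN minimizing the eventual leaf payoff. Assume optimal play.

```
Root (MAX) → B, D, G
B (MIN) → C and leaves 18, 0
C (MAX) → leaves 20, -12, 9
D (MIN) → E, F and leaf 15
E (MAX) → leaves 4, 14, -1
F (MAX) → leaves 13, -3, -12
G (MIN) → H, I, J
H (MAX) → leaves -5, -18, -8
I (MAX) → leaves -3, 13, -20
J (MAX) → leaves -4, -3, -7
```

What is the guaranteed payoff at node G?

-5

H: max(-5, -18, -8) = -5
I: max(-3, 13, -20) = 13
J: max(-4, -3, -7) = -3
G: min(-5, 13, -3) = -5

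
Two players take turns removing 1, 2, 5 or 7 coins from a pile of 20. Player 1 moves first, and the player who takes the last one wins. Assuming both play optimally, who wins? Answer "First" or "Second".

First

Positions where the player to move wins (W) vs loses (L):
i:   0  1  2  3  4  5  6  7  8  9 10 11 12 13 14 15 16 17 18 19 20
     L  W  W  L  W  W  L  W  W  L  W  W  L  W  W  L  W  W  L  W  W
Position 20 is W, so the first player wins.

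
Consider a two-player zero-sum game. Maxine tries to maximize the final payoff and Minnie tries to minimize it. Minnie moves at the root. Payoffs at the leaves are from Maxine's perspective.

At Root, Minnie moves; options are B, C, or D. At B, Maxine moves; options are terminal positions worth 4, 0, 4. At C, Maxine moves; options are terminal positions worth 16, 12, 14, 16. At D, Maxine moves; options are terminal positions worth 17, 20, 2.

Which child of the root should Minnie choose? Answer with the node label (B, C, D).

B

B (Maxine): max(4, 0, 4) = 4
C (Maxine): max(16, 12, 14, 16) = 16
D (Maxine): max(17, 20, 2) = 20
Root (Minnie): min(4, 16, 20) = 4
Minnie picks the child with the lowest value: B (value 4).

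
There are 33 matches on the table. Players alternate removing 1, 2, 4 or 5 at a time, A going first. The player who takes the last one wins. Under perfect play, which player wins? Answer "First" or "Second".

Second

i:   0  1  2  3  4  5  6  7  8  9 10 11 12 13 14 15 16 17 18 19 20 21 22 23 24 25 26 27 28 29 30 31 32 33
     L  W  W  L  W  W  L  W  W  L  W  W  L  W  W  L  W  W  L  W  W  L  W  W  L  W  W  L  W  W  L  W  W  L
Position 33 is L, so the second player wins.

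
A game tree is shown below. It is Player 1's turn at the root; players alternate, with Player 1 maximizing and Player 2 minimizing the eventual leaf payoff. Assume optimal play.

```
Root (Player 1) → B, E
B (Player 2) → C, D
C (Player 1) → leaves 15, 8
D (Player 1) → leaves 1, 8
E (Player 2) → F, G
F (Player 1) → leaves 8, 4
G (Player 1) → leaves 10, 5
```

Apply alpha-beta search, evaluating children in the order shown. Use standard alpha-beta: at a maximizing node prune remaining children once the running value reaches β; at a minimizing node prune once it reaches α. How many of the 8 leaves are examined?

C [α=-∞,β=+∞]: v=15
D [α=-∞,β=15]: v=8
B [α=-∞,β=+∞]: v=8
F [α=8,β=+∞]: v=8
E [α=8,β=+∞]: v=8 after child 1 ≤ α → α-cutoff, skip 1
Root [α=-∞,β=+∞]: v=8
Leaves evaluated: 6 of 8.

6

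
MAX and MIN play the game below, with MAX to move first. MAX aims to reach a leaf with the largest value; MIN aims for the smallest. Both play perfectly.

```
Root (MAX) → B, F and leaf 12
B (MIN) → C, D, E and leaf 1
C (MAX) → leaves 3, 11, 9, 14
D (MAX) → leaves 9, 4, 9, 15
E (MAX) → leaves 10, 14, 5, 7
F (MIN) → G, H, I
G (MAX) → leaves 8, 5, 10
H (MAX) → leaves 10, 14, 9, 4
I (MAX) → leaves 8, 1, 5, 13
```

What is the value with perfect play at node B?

1

C: max(3, 11, 9, 14) = 14
D: max(9, 4, 9, 15) = 15
E: max(10, 14, 5, 7) = 14
B: min(14, 15, 14, 1) = 1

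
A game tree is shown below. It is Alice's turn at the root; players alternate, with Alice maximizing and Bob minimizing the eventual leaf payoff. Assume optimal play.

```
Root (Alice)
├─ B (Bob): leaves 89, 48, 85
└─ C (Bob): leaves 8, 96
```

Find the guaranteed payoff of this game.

48

B (Bob): min(89, 48, 85) = 48
C (Bob): min(8, 96) = 8
Root (Alice): max(48, 8) = 48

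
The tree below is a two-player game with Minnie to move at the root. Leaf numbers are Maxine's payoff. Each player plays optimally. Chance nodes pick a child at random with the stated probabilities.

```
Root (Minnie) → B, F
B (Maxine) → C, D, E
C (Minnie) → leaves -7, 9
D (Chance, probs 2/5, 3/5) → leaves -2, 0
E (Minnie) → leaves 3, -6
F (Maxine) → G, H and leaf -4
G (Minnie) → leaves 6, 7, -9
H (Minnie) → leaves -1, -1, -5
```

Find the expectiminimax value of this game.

C (Minnie): min(-7, 9) = -7
D (Chance): 2/5·-2 + 3/5·0 = -0.8
E (Minnie): min(3, -6) = -6
B (Maxine): max(-7, -0.8, -6) = -0.8
G (Minnie): min(6, 7, -9) = -9
H (Minnie): min(-1, -1, -5) = -5
F (Maxine): max(-9, -5, -4) = -4
Root (Minnie): min(-0.8, -4) = -4

-4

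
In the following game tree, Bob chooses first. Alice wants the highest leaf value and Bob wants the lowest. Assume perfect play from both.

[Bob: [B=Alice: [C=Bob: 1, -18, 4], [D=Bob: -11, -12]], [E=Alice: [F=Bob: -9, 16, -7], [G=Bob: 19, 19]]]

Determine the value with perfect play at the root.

C (Bob): min(1, -18, 4) = -18
D (Bob): min(-11, -12) = -12
B (Alice): max(-18, -12) = -12
F (Bob): min(-9, 16, -7) = -9
G (Bob): min(19, 19) = 19
E (Alice): max(-9, 19) = 19
Root (Bob): min(-12, 19) = -12

-12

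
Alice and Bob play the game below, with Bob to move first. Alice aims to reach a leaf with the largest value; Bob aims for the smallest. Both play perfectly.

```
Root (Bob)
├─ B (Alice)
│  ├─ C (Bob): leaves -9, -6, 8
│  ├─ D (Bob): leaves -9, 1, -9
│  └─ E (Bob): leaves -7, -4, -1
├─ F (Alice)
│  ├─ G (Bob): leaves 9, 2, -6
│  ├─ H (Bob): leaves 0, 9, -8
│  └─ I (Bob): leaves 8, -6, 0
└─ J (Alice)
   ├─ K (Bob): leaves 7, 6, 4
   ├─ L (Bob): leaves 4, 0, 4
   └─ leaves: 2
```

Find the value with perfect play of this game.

C (Bob): min(-9, -6, 8) = -9
D (Bob): min(-9, 1, -9) = -9
E (Bob): min(-7, -4, -1) = -7
B (Alice): max(-9, -9, -7) = -7
G (Bob): min(9, 2, -6) = -6
H (Bob): min(0, 9, -8) = -8
I (Bob): min(8, -6, 0) = -6
F (Alice): max(-6, -8, -6) = -6
K (Bob): min(7, 6, 4) = 4
L (Bob): min(4, 0, 4) = 0
J (Alice): max(4, 0, 2) = 4
Root (Bob): min(-7, -6, 4) = -7

-7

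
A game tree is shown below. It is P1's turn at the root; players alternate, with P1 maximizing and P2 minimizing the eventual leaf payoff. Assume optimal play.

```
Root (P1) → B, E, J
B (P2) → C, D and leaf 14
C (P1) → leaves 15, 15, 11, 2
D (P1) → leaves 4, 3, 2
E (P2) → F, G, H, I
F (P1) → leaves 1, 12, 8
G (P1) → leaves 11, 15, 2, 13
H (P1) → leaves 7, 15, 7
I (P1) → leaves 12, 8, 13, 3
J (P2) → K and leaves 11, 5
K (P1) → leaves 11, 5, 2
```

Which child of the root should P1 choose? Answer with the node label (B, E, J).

C (P1): max(15, 15, 11, 2) = 15
D (P1): max(4, 3, 2) = 4
B (P2): min(15, 4, 14) = 4
F (P1): max(1, 12, 8) = 12
G (P1): max(11, 15, 2, 13) = 15
H (P1): max(7, 15, 7) = 15
I (P1): max(12, 8, 13, 3) = 13
E (P2): min(12, 15, 15, 13) = 12
K (P1): max(11, 5, 2) = 11
J (P2): min(11, 11, 5) = 5
Root (P1): max(4, 12, 5) = 12
P1 picks the child with the highest value: E (value 12).

E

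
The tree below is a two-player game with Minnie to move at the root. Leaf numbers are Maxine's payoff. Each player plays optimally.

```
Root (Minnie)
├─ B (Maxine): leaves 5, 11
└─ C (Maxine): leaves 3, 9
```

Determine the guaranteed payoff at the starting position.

B (Maxine): max(5, 11) = 11
C (Maxine): max(3, 9) = 9
Root (Minnie): min(11, 9) = 9

9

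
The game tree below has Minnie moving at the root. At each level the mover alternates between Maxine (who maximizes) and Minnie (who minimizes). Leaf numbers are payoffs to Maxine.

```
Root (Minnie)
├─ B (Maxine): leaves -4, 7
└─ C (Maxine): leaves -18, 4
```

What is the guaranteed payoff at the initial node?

B (Maxine): max(-4, 7) = 7
C (Maxine): max(-18, 4) = 4
Root (Minnie): min(7, 4) = 4

4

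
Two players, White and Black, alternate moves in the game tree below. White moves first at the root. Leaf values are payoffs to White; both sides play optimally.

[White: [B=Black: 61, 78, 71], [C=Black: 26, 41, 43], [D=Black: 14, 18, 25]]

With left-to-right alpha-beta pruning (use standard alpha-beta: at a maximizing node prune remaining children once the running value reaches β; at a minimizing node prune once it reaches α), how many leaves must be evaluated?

B [α=-∞,β=+∞]: v=61
C [α=61,β=+∞]: v=26 after child 1 ≤ α → α-cutoff, skip 2
D [α=61,β=+∞]: v=14 after child 1 ≤ α → α-cutoff, skip 2
Root [α=-∞,β=+∞]: v=61
Leaves evaluated: 5 of 9.

5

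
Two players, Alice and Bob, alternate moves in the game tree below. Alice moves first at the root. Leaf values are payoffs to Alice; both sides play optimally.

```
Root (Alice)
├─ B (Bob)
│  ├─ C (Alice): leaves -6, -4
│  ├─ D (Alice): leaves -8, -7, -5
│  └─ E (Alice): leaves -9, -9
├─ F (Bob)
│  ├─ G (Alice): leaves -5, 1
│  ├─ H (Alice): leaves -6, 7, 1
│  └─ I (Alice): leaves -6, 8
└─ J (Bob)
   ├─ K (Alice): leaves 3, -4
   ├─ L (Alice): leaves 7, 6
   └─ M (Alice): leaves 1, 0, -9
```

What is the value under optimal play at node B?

-9

C: max(-6, -4) = -4
D: max(-8, -7, -5) = -5
E: max(-9, -9) = -9
B: min(-4, -5, -9) = -9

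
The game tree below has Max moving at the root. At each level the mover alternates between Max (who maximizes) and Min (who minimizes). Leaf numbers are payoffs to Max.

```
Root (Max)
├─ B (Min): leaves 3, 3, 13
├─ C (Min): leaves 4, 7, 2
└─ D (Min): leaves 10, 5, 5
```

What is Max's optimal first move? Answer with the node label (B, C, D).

B (Min): min(3, 3, 13) = 3
C (Min): min(4, 7, 2) = 2
D (Min): min(10, 5, 5) = 5
Root (Max): max(3, 2, 5) = 5
Max picks the child with the highest value: D (value 5).

D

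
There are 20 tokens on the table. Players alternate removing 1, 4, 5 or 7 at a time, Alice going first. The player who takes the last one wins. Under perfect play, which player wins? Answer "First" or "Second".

i:   0  1  2  3  4  5  6  7  8  9 10 11 12 13 14 15 16 17 18 19 20
     L  W  L  W  W  W  W  W  L  W  L  W  W  W  W  W  L  W  L  W  W
Position 20 is W, so the first player wins.

First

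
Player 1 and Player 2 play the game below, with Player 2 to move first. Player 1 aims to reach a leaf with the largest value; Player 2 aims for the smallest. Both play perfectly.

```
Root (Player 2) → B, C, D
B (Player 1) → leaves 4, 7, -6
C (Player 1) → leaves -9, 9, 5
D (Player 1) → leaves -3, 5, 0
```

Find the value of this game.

5

B (Player 1): max(4, 7, -6) = 7
C (Player 1): max(-9, 9, 5) = 9
D (Player 1): max(-3, 5, 0) = 5
Root (Player 2): min(7, 9, 5) = 5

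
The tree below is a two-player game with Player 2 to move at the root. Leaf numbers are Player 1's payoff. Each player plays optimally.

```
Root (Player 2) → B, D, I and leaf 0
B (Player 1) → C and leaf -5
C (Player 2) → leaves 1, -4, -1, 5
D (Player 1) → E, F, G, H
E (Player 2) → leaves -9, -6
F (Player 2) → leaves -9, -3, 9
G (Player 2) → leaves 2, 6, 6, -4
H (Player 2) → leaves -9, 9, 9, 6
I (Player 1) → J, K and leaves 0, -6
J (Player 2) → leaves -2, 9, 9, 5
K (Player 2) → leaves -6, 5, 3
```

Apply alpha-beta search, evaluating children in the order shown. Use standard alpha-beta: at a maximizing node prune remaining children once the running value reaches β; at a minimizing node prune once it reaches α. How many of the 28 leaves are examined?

17

C [α=-∞,β=+∞]: v=-4
B [α=-∞,β=+∞]: v=-4
E [α=-∞,β=-4]: v=-9
F [α=-9,β=-4]: v=-9 after child 1 ≤ α → α-cutoff, skip 2
G [α=-9,β=-4]: v=-4
D [α=-∞,β=-4]: v=-4 after child 3 ≥ β → β-cutoff, skip 1
J [α=-∞,β=-4]: v=-2
I [α=-∞,β=-4]: v=-2 after child 1 ≥ β → β-cutoff, skip 3
Root [α=-∞,β=+∞]: v=-4
Leaves evaluated: 17 of 28.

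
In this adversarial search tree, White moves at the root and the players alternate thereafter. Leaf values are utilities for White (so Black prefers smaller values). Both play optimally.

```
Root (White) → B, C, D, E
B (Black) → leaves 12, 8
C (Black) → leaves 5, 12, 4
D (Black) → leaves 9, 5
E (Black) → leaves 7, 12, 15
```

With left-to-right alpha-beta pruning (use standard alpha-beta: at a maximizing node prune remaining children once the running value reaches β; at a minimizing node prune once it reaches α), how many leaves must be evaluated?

6

B [α=-∞,β=+∞]: v=8
C [α=8,β=+∞]: v=5 after child 1 ≤ α → α-cutoff, skip 2
D [α=8,β=+∞]: v=5
E [α=8,β=+∞]: v=7 after child 1 ≤ α → α-cutoff, skip 2
Root [α=-∞,β=+∞]: v=8
Leaves evaluated: 6 of 10.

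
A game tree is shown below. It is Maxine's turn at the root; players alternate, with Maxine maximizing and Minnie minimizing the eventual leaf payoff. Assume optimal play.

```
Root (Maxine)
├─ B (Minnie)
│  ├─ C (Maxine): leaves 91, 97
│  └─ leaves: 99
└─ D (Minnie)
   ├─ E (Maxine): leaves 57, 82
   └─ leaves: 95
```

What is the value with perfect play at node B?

97

C: max(91, 97) = 97
B: min(97, 99) = 97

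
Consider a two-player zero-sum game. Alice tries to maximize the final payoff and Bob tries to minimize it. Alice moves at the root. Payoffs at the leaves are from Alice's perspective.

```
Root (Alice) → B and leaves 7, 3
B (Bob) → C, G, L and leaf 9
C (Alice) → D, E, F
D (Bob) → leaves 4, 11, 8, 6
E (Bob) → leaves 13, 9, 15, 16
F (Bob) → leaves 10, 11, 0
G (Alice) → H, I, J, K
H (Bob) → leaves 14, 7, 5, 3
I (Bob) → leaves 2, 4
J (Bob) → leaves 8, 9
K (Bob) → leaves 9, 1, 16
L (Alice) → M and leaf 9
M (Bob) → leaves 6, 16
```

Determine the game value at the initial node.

8

D (Bob): min(4, 11, 8, 6) = 4
E (Bob): min(13, 9, 15, 16) = 9
F (Bob): min(10, 11, 0) = 0
C (Alice): max(4, 9, 0) = 9
H (Bob): min(14, 7, 5, 3) = 3
I (Bob): min(2, 4) = 2
J (Bob): min(8, 9) = 8
K (Bob): min(9, 1, 16) = 1
G (Alice): max(3, 2, 8, 1) = 8
M (Bob): min(6, 16) = 6
L (Alice): max(6, 9) = 9
B (Bob): min(9, 8, 9, 9) = 8
Root (Alice): max(8, 7, 3) = 8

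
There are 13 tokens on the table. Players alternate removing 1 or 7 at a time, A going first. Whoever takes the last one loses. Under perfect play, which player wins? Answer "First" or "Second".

Second

Mark each pile size as W (mover wins) or L (mover loses):
i:   0  1  2  3  4  5  6  7  8  9 10 11 12 13
     W  L  W  L  W  L  W  L  W  L  W  L  W  L
Position 13 is L, so the second player wins.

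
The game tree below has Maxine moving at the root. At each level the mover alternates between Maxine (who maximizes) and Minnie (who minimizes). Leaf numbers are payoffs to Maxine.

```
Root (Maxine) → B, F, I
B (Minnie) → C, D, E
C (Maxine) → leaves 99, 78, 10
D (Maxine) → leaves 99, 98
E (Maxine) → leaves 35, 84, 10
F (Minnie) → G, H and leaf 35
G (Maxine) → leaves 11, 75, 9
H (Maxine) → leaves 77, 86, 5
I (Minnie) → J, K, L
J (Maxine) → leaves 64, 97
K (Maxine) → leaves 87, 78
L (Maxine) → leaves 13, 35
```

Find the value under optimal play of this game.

C (Maxine): max(99, 78, 10) = 99
D (Maxine): max(99, 98) = 99
E (Maxine): max(35, 84, 10) = 84
B (Minnie): min(99, 99, 84) = 84
G (Maxine): max(11, 75, 9) = 75
H (Maxine): max(77, 86, 5) = 86
F (Minnie): min(75, 86, 35) = 35
J (Maxine): max(64, 97) = 97
K (Maxine): max(87, 78) = 87
L (Maxine): max(13, 35) = 35
I (Minnie): min(97, 87, 35) = 35
Root (Maxine): max(84, 35, 35) = 84

84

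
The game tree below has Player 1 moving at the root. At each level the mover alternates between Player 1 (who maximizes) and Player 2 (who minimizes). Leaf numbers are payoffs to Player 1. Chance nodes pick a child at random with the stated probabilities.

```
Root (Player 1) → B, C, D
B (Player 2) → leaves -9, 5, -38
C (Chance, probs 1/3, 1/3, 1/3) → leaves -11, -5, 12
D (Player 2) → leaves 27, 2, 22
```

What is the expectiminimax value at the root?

2

B (Player 2): min(-9, 5, -38) = -38
C (Chance): 1/3·-11 + 1/3·-5 + 1/3·12 = -1.33
D (Player 2): min(27, 2, 22) = 2
Root (Player 1): max(-38, -1.33, 2) = 2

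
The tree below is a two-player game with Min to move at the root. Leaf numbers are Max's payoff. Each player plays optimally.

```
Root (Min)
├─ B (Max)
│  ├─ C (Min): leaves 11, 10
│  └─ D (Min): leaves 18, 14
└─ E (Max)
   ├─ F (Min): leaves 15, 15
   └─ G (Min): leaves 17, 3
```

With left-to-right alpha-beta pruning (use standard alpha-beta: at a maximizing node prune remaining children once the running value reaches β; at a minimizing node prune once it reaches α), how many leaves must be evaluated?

6

C [α=-∞,β=+∞]: v=10
D [α=10,β=+∞]: v=14
B [α=-∞,β=+∞]: v=14
F [α=-∞,β=14]: v=15
E [α=-∞,β=14]: v=15 after child 1 ≥ β → β-cutoff, skip 1
Root [α=-∞,β=+∞]: v=14
Leaves evaluated: 6 of 8.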